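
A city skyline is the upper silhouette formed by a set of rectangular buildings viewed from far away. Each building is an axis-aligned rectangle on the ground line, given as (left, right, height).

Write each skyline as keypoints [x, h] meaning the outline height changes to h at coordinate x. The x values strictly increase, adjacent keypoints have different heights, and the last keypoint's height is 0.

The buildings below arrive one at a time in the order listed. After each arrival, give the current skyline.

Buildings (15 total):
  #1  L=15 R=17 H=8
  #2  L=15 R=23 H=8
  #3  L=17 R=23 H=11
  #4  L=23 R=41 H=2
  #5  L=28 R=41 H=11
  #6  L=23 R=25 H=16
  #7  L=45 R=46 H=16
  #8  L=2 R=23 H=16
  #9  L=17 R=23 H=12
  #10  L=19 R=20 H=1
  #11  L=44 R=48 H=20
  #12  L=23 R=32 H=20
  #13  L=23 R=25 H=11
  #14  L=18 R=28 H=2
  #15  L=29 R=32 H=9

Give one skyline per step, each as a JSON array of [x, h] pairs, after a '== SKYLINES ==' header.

== SKYLINES ==
[[15,8],[17,0]]
[[15,8],[23,0]]
[[15,8],[17,11],[23,0]]
[[15,8],[17,11],[23,2],[41,0]]
[[15,8],[17,11],[23,2],[28,11],[41,0]]
[[15,8],[17,11],[23,16],[25,2],[28,11],[41,0]]
[[15,8],[17,11],[23,16],[25,2],[28,11],[41,0],[45,16],[46,0]]
[[2,16],[25,2],[28,11],[41,0],[45,16],[46,0]]
[[2,16],[25,2],[28,11],[41,0],[45,16],[46,0]]
[[2,16],[25,2],[28,11],[41,0],[45,16],[46,0]]
[[2,16],[25,2],[28,11],[41,0],[44,20],[48,0]]
[[2,16],[23,20],[32,11],[41,0],[44,20],[48,0]]
[[2,16],[23,20],[32,11],[41,0],[44,20],[48,0]]
[[2,16],[23,20],[32,11],[41,0],[44,20],[48,0]]
[[2,16],[23,20],[32,11],[41,0],[44,20],[48,0]]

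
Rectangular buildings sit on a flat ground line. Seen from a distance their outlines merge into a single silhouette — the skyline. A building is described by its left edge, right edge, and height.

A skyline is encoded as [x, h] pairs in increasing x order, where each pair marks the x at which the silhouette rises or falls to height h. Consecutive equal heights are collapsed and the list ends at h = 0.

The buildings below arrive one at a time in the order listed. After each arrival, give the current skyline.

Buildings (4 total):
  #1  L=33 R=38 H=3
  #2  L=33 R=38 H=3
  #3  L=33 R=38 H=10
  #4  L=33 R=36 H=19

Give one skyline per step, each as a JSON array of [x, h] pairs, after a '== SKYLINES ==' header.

== SKYLINES ==
[[33,3],[38,0]]
[[33,3],[38,0]]
[[33,10],[38,0]]
[[33,19],[36,10],[38,0]]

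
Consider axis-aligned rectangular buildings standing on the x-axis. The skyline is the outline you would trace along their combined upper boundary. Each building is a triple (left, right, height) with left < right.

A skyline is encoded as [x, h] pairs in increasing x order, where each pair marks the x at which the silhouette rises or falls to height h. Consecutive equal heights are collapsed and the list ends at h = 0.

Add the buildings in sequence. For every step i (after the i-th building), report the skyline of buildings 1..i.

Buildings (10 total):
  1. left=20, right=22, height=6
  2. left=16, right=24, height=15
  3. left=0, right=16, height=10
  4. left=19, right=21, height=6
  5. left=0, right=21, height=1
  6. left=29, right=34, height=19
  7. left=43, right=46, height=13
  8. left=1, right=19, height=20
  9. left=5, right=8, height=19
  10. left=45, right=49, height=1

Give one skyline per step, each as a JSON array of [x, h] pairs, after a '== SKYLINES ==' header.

== SKYLINES ==
[[20,6],[22,0]]
[[16,15],[24,0]]
[[0,10],[16,15],[24,0]]
[[0,10],[16,15],[24,0]]
[[0,10],[16,15],[24,0]]
[[0,10],[16,15],[24,0],[29,19],[34,0]]
[[0,10],[16,15],[24,0],[29,19],[34,0],[43,13],[46,0]]
[[0,10],[1,20],[19,15],[24,0],[29,19],[34,0],[43,13],[46,0]]
[[0,10],[1,20],[19,15],[24,0],[29,19],[34,0],[43,13],[46,0]]
[[0,10],[1,20],[19,15],[24,0],[29,19],[34,0],[43,13],[46,1],[49,0]]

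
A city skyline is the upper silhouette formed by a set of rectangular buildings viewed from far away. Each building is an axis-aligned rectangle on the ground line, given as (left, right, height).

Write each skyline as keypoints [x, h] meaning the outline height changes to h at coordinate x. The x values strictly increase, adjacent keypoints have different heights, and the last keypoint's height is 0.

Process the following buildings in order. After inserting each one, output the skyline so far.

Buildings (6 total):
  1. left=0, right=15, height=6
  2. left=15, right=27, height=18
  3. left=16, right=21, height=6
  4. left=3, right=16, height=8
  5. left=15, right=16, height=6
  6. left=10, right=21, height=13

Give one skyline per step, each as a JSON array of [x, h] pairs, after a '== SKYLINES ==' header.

== SKYLINES ==
[[0,6],[15,0]]
[[0,6],[15,18],[27,0]]
[[0,6],[15,18],[27,0]]
[[0,6],[3,8],[15,18],[27,0]]
[[0,6],[3,8],[15,18],[27,0]]
[[0,6],[3,8],[10,13],[15,18],[27,0]]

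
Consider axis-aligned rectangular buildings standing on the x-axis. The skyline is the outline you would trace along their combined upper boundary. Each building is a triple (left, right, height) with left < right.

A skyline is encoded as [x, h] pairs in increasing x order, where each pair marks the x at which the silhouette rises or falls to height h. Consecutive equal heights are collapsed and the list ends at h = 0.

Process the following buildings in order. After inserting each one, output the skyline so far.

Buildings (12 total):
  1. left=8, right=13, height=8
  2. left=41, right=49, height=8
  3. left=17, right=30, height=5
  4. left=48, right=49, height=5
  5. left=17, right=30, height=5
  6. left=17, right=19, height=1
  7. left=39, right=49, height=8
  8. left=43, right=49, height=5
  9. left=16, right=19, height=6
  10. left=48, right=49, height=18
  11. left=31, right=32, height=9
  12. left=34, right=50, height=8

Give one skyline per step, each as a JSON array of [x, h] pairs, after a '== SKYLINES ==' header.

== SKYLINES ==
[[8,8],[13,0]]
[[8,8],[13,0],[41,8],[49,0]]
[[8,8],[13,0],[17,5],[30,0],[41,8],[49,0]]
[[8,8],[13,0],[17,5],[30,0],[41,8],[49,0]]
[[8,8],[13,0],[17,5],[30,0],[41,8],[49,0]]
[[8,8],[13,0],[17,5],[30,0],[41,8],[49,0]]
[[8,8],[13,0],[17,5],[30,0],[39,8],[49,0]]
[[8,8],[13,0],[17,5],[30,0],[39,8],[49,0]]
[[8,8],[13,0],[16,6],[19,5],[30,0],[39,8],[49,0]]
[[8,8],[13,0],[16,6],[19,5],[30,0],[39,8],[48,18],[49,0]]
[[8,8],[13,0],[16,6],[19,5],[30,0],[31,9],[32,0],[39,8],[48,18],[49,0]]
[[8,8],[13,0],[16,6],[19,5],[30,0],[31,9],[32,0],[34,8],[48,18],[49,8],[50,0]]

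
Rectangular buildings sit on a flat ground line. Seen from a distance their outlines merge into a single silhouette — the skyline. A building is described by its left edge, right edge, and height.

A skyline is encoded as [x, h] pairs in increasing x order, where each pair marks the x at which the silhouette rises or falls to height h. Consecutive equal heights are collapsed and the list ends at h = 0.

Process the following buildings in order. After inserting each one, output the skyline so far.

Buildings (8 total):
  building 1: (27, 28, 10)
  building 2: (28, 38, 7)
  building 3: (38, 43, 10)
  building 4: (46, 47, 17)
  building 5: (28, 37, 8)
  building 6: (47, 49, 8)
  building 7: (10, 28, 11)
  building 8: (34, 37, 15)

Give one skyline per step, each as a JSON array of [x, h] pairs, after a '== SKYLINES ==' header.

== SKYLINES ==
[[27,10],[28,0]]
[[27,10],[28,7],[38,0]]
[[27,10],[28,7],[38,10],[43,0]]
[[27,10],[28,7],[38,10],[43,0],[46,17],[47,0]]
[[27,10],[28,8],[37,7],[38,10],[43,0],[46,17],[47,0]]
[[27,10],[28,8],[37,7],[38,10],[43,0],[46,17],[47,8],[49,0]]
[[10,11],[28,8],[37,7],[38,10],[43,0],[46,17],[47,8],[49,0]]
[[10,11],[28,8],[34,15],[37,7],[38,10],[43,0],[46,17],[47,8],[49,0]]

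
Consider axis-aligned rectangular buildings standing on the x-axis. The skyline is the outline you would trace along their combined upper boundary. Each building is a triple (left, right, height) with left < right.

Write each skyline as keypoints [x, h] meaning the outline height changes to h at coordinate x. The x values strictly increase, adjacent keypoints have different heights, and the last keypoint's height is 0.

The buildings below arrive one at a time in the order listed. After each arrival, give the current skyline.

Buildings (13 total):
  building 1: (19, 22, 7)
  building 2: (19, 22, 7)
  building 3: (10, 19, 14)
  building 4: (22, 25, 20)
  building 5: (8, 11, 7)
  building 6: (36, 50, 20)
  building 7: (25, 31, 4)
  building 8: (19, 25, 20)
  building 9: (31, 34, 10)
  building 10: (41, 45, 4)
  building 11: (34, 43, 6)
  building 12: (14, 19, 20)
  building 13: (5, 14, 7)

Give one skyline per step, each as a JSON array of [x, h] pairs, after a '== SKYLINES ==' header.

== SKYLINES ==
[[19,7],[22,0]]
[[19,7],[22,0]]
[[10,14],[19,7],[22,0]]
[[10,14],[19,7],[22,20],[25,0]]
[[8,7],[10,14],[19,7],[22,20],[25,0]]
[[8,7],[10,14],[19,7],[22,20],[25,0],[36,20],[50,0]]
[[8,7],[10,14],[19,7],[22,20],[25,4],[31,0],[36,20],[50,0]]
[[8,7],[10,14],[19,20],[25,4],[31,0],[36,20],[50,0]]
[[8,7],[10,14],[19,20],[25,4],[31,10],[34,0],[36,20],[50,0]]
[[8,7],[10,14],[19,20],[25,4],[31,10],[34,0],[36,20],[50,0]]
[[8,7],[10,14],[19,20],[25,4],[31,10],[34,6],[36,20],[50,0]]
[[8,7],[10,14],[14,20],[25,4],[31,10],[34,6],[36,20],[50,0]]
[[5,7],[10,14],[14,20],[25,4],[31,10],[34,6],[36,20],[50,0]]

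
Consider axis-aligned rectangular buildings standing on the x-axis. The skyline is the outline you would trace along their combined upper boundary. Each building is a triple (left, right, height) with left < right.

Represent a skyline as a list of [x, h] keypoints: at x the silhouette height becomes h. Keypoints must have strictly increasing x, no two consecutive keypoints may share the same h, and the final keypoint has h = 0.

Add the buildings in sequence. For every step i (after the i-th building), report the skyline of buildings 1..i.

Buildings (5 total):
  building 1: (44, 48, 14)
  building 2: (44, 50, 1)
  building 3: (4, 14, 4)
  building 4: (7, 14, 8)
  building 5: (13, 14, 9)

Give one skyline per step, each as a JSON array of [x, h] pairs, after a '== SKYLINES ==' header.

== SKYLINES ==
[[44,14],[48,0]]
[[44,14],[48,1],[50,0]]
[[4,4],[14,0],[44,14],[48,1],[50,0]]
[[4,4],[7,8],[14,0],[44,14],[48,1],[50,0]]
[[4,4],[7,8],[13,9],[14,0],[44,14],[48,1],[50,0]]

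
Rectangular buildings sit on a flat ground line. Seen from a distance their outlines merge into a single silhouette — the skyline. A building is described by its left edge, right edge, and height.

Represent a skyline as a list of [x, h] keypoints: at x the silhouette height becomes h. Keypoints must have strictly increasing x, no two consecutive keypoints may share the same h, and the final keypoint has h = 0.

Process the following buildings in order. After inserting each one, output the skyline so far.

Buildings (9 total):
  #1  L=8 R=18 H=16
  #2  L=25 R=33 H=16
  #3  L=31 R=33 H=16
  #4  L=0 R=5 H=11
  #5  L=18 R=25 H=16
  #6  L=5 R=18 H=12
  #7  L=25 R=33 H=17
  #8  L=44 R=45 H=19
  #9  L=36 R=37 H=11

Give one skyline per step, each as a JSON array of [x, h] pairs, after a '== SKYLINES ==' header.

== SKYLINES ==
[[8,16],[18,0]]
[[8,16],[18,0],[25,16],[33,0]]
[[8,16],[18,0],[25,16],[33,0]]
[[0,11],[5,0],[8,16],[18,0],[25,16],[33,0]]
[[0,11],[5,0],[8,16],[33,0]]
[[0,11],[5,12],[8,16],[33,0]]
[[0,11],[5,12],[8,16],[25,17],[33,0]]
[[0,11],[5,12],[8,16],[25,17],[33,0],[44,19],[45,0]]
[[0,11],[5,12],[8,16],[25,17],[33,0],[36,11],[37,0],[44,19],[45,0]]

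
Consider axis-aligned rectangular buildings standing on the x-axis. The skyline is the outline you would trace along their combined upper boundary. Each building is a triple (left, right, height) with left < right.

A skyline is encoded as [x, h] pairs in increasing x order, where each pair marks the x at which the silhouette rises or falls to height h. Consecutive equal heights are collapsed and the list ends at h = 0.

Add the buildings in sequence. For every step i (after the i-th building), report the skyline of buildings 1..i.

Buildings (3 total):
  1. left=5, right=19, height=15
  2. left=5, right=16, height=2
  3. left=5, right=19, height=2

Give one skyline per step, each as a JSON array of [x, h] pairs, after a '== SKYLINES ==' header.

== SKYLINES ==
[[5,15],[19,0]]
[[5,15],[19,0]]
[[5,15],[19,0]]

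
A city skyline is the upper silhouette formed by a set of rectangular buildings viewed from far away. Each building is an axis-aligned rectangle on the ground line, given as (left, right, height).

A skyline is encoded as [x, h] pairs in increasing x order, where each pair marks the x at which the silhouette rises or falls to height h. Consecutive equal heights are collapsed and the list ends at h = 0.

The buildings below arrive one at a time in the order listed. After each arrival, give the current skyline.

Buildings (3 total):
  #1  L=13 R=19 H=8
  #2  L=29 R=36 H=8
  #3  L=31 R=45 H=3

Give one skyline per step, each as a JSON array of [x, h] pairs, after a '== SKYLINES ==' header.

== SKYLINES ==
[[13,8],[19,0]]
[[13,8],[19,0],[29,8],[36,0]]
[[13,8],[19,0],[29,8],[36,3],[45,0]]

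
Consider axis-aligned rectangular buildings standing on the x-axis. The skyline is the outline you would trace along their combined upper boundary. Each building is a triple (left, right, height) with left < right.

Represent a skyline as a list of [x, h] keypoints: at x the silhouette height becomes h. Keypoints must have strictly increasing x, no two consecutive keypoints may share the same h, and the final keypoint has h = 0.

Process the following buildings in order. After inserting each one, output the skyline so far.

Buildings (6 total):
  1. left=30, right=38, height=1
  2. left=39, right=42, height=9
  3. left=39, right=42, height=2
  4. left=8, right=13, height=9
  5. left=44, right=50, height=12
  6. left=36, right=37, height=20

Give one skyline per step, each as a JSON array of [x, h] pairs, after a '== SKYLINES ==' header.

== SKYLINES ==
[[30,1],[38,0]]
[[30,1],[38,0],[39,9],[42,0]]
[[30,1],[38,0],[39,9],[42,0]]
[[8,9],[13,0],[30,1],[38,0],[39,9],[42,0]]
[[8,9],[13,0],[30,1],[38,0],[39,9],[42,0],[44,12],[50,0]]
[[8,9],[13,0],[30,1],[36,20],[37,1],[38,0],[39,9],[42,0],[44,12],[50,0]]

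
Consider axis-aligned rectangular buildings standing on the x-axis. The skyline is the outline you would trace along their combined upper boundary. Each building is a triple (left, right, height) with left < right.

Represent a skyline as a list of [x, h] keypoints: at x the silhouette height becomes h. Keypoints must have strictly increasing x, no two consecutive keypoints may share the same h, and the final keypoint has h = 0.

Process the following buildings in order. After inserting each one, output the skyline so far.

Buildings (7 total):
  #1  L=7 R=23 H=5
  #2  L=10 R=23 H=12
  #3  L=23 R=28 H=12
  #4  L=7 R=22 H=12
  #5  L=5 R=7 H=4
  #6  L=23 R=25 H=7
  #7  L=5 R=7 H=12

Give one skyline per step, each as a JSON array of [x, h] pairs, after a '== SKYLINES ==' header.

== SKYLINES ==
[[7,5],[23,0]]
[[7,5],[10,12],[23,0]]
[[7,5],[10,12],[28,0]]
[[7,12],[28,0]]
[[5,4],[7,12],[28,0]]
[[5,4],[7,12],[28,0]]
[[5,12],[28,0]]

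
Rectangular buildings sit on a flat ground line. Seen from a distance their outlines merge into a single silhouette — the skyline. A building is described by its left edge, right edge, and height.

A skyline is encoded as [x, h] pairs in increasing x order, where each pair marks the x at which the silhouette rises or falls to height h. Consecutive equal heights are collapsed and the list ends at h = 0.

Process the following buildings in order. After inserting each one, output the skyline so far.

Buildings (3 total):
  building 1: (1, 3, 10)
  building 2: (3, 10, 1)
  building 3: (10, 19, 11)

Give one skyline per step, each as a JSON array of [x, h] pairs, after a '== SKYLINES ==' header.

== SKYLINES ==
[[1,10],[3,0]]
[[1,10],[3,1],[10,0]]
[[1,10],[3,1],[10,11],[19,0]]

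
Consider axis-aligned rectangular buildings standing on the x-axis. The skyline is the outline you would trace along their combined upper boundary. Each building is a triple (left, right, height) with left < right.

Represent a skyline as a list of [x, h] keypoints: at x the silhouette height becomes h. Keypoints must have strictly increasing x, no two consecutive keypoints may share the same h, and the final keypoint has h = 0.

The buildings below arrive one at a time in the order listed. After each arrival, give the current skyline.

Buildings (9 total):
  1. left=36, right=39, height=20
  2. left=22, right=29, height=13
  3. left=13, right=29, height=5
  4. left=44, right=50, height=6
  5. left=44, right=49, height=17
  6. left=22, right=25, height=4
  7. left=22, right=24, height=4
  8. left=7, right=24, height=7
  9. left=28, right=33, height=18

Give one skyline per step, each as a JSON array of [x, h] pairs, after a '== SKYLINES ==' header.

== SKYLINES ==
[[36,20],[39,0]]
[[22,13],[29,0],[36,20],[39,0]]
[[13,5],[22,13],[29,0],[36,20],[39,0]]
[[13,5],[22,13],[29,0],[36,20],[39,0],[44,6],[50,0]]
[[13,5],[22,13],[29,0],[36,20],[39,0],[44,17],[49,6],[50,0]]
[[13,5],[22,13],[29,0],[36,20],[39,0],[44,17],[49,6],[50,0]]
[[13,5],[22,13],[29,0],[36,20],[39,0],[44,17],[49,6],[50,0]]
[[7,7],[22,13],[29,0],[36,20],[39,0],[44,17],[49,6],[50,0]]
[[7,7],[22,13],[28,18],[33,0],[36,20],[39,0],[44,17],[49,6],[50,0]]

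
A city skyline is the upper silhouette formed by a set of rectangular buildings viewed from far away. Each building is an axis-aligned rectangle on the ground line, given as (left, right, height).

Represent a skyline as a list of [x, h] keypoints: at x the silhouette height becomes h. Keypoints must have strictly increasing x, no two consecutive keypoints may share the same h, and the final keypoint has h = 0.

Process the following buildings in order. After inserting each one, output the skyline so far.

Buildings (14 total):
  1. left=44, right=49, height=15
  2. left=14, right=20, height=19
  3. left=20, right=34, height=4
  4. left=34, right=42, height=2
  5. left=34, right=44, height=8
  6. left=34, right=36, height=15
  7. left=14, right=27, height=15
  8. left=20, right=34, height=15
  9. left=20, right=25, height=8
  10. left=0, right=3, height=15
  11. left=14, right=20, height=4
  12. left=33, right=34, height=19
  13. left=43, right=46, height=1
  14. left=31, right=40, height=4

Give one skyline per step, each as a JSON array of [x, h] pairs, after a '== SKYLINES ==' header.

== SKYLINES ==
[[44,15],[49,0]]
[[14,19],[20,0],[44,15],[49,0]]
[[14,19],[20,4],[34,0],[44,15],[49,0]]
[[14,19],[20,4],[34,2],[42,0],[44,15],[49,0]]
[[14,19],[20,4],[34,8],[44,15],[49,0]]
[[14,19],[20,4],[34,15],[36,8],[44,15],[49,0]]
[[14,19],[20,15],[27,4],[34,15],[36,8],[44,15],[49,0]]
[[14,19],[20,15],[36,8],[44,15],[49,0]]
[[14,19],[20,15],[36,8],[44,15],[49,0]]
[[0,15],[3,0],[14,19],[20,15],[36,8],[44,15],[49,0]]
[[0,15],[3,0],[14,19],[20,15],[36,8],[44,15],[49,0]]
[[0,15],[3,0],[14,19],[20,15],[33,19],[34,15],[36,8],[44,15],[49,0]]
[[0,15],[3,0],[14,19],[20,15],[33,19],[34,15],[36,8],[44,15],[49,0]]
[[0,15],[3,0],[14,19],[20,15],[33,19],[34,15],[36,8],[44,15],[49,0]]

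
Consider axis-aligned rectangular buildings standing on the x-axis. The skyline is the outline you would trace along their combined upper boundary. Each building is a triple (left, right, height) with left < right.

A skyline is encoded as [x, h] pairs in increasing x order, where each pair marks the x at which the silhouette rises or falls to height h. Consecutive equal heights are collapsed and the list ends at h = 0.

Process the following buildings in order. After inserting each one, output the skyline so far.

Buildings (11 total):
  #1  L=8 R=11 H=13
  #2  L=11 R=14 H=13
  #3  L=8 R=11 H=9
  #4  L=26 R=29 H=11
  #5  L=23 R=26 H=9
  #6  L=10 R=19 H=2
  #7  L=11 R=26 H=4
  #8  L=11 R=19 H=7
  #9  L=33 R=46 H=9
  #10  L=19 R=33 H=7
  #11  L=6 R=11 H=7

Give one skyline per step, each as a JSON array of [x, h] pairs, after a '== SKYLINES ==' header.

== SKYLINES ==
[[8,13],[11,0]]
[[8,13],[14,0]]
[[8,13],[14,0]]
[[8,13],[14,0],[26,11],[29,0]]
[[8,13],[14,0],[23,9],[26,11],[29,0]]
[[8,13],[14,2],[19,0],[23,9],[26,11],[29,0]]
[[8,13],[14,4],[23,9],[26,11],[29,0]]
[[8,13],[14,7],[19,4],[23,9],[26,11],[29,0]]
[[8,13],[14,7],[19,4],[23,9],[26,11],[29,0],[33,9],[46,0]]
[[8,13],[14,7],[23,9],[26,11],[29,7],[33,9],[46,0]]
[[6,7],[8,13],[14,7],[23,9],[26,11],[29,7],[33,9],[46,0]]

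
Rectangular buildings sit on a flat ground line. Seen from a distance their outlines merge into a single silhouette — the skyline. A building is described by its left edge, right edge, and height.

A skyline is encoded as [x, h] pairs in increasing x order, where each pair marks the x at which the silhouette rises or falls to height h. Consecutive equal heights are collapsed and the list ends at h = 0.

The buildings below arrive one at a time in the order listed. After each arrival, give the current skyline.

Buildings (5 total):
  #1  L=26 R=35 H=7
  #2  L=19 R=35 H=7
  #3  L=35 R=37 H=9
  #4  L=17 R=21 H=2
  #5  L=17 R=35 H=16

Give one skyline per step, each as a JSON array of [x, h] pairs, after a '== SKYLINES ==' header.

== SKYLINES ==
[[26,7],[35,0]]
[[19,7],[35,0]]
[[19,7],[35,9],[37,0]]
[[17,2],[19,7],[35,9],[37,0]]
[[17,16],[35,9],[37,0]]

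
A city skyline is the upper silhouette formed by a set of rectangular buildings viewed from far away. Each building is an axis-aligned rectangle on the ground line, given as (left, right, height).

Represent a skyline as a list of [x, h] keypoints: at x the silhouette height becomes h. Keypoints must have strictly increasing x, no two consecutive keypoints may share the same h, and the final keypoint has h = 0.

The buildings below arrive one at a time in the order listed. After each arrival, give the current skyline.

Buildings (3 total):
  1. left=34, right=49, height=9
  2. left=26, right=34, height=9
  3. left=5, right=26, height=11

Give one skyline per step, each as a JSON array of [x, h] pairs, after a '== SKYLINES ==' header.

== SKYLINES ==
[[34,9],[49,0]]
[[26,9],[49,0]]
[[5,11],[26,9],[49,0]]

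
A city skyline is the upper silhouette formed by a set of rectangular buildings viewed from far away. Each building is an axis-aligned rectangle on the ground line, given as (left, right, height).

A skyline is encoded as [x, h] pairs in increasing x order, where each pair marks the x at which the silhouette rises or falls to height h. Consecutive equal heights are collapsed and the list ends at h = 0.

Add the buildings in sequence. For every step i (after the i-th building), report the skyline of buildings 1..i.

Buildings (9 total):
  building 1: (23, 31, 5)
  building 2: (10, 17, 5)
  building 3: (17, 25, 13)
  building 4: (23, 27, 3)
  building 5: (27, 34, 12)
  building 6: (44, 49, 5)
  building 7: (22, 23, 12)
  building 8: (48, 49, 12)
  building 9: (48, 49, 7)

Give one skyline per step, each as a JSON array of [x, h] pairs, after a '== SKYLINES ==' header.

== SKYLINES ==
[[23,5],[31,0]]
[[10,5],[17,0],[23,5],[31,0]]
[[10,5],[17,13],[25,5],[31,0]]
[[10,5],[17,13],[25,5],[31,0]]
[[10,5],[17,13],[25,5],[27,12],[34,0]]
[[10,5],[17,13],[25,5],[27,12],[34,0],[44,5],[49,0]]
[[10,5],[17,13],[25,5],[27,12],[34,0],[44,5],[49,0]]
[[10,5],[17,13],[25,5],[27,12],[34,0],[44,5],[48,12],[49,0]]
[[10,5],[17,13],[25,5],[27,12],[34,0],[44,5],[48,12],[49,0]]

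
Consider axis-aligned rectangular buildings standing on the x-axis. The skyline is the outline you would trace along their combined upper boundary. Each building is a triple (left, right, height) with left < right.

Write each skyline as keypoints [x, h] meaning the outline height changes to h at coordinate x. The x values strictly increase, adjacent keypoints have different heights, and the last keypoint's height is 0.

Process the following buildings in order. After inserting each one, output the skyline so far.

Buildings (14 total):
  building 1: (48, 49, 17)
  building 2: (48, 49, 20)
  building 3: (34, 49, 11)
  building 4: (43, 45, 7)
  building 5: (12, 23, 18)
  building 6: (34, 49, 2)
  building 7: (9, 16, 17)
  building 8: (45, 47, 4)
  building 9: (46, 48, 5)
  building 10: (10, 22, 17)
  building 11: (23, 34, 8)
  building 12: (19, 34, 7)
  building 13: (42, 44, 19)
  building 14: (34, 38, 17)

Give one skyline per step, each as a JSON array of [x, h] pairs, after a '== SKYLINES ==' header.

== SKYLINES ==
[[48,17],[49,0]]
[[48,20],[49,0]]
[[34,11],[48,20],[49,0]]
[[34,11],[48,20],[49,0]]
[[12,18],[23,0],[34,11],[48,20],[49,0]]
[[12,18],[23,0],[34,11],[48,20],[49,0]]
[[9,17],[12,18],[23,0],[34,11],[48,20],[49,0]]
[[9,17],[12,18],[23,0],[34,11],[48,20],[49,0]]
[[9,17],[12,18],[23,0],[34,11],[48,20],[49,0]]
[[9,17],[12,18],[23,0],[34,11],[48,20],[49,0]]
[[9,17],[12,18],[23,8],[34,11],[48,20],[49,0]]
[[9,17],[12,18],[23,8],[34,11],[48,20],[49,0]]
[[9,17],[12,18],[23,8],[34,11],[42,19],[44,11],[48,20],[49,0]]
[[9,17],[12,18],[23,8],[34,17],[38,11],[42,19],[44,11],[48,20],[49,0]]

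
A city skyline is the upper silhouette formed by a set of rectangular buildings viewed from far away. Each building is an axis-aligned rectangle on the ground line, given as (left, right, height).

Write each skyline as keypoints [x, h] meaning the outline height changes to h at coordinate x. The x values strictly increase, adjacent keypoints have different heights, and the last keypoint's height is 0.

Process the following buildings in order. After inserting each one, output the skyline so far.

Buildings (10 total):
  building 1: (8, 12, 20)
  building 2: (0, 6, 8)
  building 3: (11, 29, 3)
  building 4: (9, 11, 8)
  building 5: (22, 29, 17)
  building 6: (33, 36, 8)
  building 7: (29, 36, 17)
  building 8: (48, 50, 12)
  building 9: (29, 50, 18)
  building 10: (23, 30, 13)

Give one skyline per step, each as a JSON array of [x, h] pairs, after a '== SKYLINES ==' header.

== SKYLINES ==
[[8,20],[12,0]]
[[0,8],[6,0],[8,20],[12,0]]
[[0,8],[6,0],[8,20],[12,3],[29,0]]
[[0,8],[6,0],[8,20],[12,3],[29,0]]
[[0,8],[6,0],[8,20],[12,3],[22,17],[29,0]]
[[0,8],[6,0],[8,20],[12,3],[22,17],[29,0],[33,8],[36,0]]
[[0,8],[6,0],[8,20],[12,3],[22,17],[36,0]]
[[0,8],[6,0],[8,20],[12,3],[22,17],[36,0],[48,12],[50,0]]
[[0,8],[6,0],[8,20],[12,3],[22,17],[29,18],[50,0]]
[[0,8],[6,0],[8,20],[12,3],[22,17],[29,18],[50,0]]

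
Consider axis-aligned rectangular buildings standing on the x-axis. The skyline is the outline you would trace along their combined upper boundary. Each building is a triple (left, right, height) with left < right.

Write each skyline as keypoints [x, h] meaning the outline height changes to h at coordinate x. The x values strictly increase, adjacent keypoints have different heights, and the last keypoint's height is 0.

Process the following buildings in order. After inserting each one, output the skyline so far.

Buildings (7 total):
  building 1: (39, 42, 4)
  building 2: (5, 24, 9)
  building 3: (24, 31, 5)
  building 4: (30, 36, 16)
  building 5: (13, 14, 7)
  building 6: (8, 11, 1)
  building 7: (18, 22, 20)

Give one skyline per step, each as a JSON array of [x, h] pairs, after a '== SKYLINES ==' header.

== SKYLINES ==
[[39,4],[42,0]]
[[5,9],[24,0],[39,4],[42,0]]
[[5,9],[24,5],[31,0],[39,4],[42,0]]
[[5,9],[24,5],[30,16],[36,0],[39,4],[42,0]]
[[5,9],[24,5],[30,16],[36,0],[39,4],[42,0]]
[[5,9],[24,5],[30,16],[36,0],[39,4],[42,0]]
[[5,9],[18,20],[22,9],[24,5],[30,16],[36,0],[39,4],[42,0]]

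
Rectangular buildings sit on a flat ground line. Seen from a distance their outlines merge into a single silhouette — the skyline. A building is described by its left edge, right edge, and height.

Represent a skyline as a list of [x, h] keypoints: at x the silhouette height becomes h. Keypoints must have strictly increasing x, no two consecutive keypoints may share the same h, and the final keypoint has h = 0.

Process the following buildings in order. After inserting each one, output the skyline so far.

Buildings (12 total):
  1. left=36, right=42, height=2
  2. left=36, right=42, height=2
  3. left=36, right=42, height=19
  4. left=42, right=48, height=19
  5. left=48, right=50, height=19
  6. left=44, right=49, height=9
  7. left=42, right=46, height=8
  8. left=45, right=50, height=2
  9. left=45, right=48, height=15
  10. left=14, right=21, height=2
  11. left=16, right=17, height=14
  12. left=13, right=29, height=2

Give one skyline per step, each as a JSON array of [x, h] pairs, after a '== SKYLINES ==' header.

== SKYLINES ==
[[36,2],[42,0]]
[[36,2],[42,0]]
[[36,19],[42,0]]
[[36,19],[48,0]]
[[36,19],[50,0]]
[[36,19],[50,0]]
[[36,19],[50,0]]
[[36,19],[50,0]]
[[36,19],[50,0]]
[[14,2],[21,0],[36,19],[50,0]]
[[14,2],[16,14],[17,2],[21,0],[36,19],[50,0]]
[[13,2],[16,14],[17,2],[29,0],[36,19],[50,0]]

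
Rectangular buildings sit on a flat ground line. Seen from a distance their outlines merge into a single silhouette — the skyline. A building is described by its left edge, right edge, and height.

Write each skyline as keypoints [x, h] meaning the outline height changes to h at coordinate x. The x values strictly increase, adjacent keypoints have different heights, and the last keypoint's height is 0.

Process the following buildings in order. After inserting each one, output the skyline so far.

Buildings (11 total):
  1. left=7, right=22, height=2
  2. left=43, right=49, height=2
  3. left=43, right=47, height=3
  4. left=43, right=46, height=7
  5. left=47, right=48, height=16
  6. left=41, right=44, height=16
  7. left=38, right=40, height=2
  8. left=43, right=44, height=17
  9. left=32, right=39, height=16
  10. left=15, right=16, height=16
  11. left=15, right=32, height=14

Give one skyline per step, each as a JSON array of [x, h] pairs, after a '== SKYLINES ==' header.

== SKYLINES ==
[[7,2],[22,0]]
[[7,2],[22,0],[43,2],[49,0]]
[[7,2],[22,0],[43,3],[47,2],[49,0]]
[[7,2],[22,0],[43,7],[46,3],[47,2],[49,0]]
[[7,2],[22,0],[43,7],[46,3],[47,16],[48,2],[49,0]]
[[7,2],[22,0],[41,16],[44,7],[46,3],[47,16],[48,2],[49,0]]
[[7,2],[22,0],[38,2],[40,0],[41,16],[44,7],[46,3],[47,16],[48,2],[49,0]]
[[7,2],[22,0],[38,2],[40,0],[41,16],[43,17],[44,7],[46,3],[47,16],[48,2],[49,0]]
[[7,2],[22,0],[32,16],[39,2],[40,0],[41,16],[43,17],[44,7],[46,3],[47,16],[48,2],[49,0]]
[[7,2],[15,16],[16,2],[22,0],[32,16],[39,2],[40,0],[41,16],[43,17],[44,7],[46,3],[47,16],[48,2],[49,0]]
[[7,2],[15,16],[16,14],[32,16],[39,2],[40,0],[41,16],[43,17],[44,7],[46,3],[47,16],[48,2],[49,0]]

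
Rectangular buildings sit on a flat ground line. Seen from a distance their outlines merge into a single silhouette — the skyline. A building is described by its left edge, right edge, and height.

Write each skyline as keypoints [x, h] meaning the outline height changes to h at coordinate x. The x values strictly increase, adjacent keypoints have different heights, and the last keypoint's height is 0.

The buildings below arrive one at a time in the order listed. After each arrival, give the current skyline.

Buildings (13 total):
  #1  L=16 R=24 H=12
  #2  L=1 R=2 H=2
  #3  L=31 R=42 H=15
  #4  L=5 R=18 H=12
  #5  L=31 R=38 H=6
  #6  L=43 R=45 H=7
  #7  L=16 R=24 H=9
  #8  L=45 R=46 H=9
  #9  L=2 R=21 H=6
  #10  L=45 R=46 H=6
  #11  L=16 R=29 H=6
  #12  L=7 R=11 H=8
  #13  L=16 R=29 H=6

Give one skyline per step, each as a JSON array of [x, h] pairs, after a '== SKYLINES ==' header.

== SKYLINES ==
[[16,12],[24,0]]
[[1,2],[2,0],[16,12],[24,0]]
[[1,2],[2,0],[16,12],[24,0],[31,15],[42,0]]
[[1,2],[2,0],[5,12],[24,0],[31,15],[42,0]]
[[1,2],[2,0],[5,12],[24,0],[31,15],[42,0]]
[[1,2],[2,0],[5,12],[24,0],[31,15],[42,0],[43,7],[45,0]]
[[1,2],[2,0],[5,12],[24,0],[31,15],[42,0],[43,7],[45,0]]
[[1,2],[2,0],[5,12],[24,0],[31,15],[42,0],[43,7],[45,9],[46,0]]
[[1,2],[2,6],[5,12],[24,0],[31,15],[42,0],[43,7],[45,9],[46,0]]
[[1,2],[2,6],[5,12],[24,0],[31,15],[42,0],[43,7],[45,9],[46,0]]
[[1,2],[2,6],[5,12],[24,6],[29,0],[31,15],[42,0],[43,7],[45,9],[46,0]]
[[1,2],[2,6],[5,12],[24,6],[29,0],[31,15],[42,0],[43,7],[45,9],[46,0]]
[[1,2],[2,6],[5,12],[24,6],[29,0],[31,15],[42,0],[43,7],[45,9],[46,0]]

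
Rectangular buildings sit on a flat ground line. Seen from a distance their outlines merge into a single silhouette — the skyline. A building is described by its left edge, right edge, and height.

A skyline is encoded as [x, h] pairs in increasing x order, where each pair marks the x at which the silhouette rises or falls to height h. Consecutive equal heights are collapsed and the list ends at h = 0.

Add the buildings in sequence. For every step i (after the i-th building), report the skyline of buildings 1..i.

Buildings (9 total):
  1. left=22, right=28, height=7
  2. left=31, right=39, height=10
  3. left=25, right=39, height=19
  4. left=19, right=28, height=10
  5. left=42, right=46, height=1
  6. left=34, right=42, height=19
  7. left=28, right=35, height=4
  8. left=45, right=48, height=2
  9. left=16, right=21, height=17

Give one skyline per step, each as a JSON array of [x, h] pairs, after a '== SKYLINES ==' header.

== SKYLINES ==
[[22,7],[28,0]]
[[22,7],[28,0],[31,10],[39,0]]
[[22,7],[25,19],[39,0]]
[[19,10],[25,19],[39,0]]
[[19,10],[25,19],[39,0],[42,1],[46,0]]
[[19,10],[25,19],[42,1],[46,0]]
[[19,10],[25,19],[42,1],[46,0]]
[[19,10],[25,19],[42,1],[45,2],[48,0]]
[[16,17],[21,10],[25,19],[42,1],[45,2],[48,0]]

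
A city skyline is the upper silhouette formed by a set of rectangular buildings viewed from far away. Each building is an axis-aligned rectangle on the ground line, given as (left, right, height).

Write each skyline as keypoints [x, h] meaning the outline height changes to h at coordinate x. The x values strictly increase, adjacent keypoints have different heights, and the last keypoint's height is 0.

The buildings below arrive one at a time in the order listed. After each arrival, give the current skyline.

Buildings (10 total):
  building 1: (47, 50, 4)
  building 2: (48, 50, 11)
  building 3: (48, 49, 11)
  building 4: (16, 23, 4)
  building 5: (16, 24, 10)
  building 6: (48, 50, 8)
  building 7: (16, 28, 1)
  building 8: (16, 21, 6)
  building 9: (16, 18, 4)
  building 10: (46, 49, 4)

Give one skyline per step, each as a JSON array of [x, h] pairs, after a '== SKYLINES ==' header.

== SKYLINES ==
[[47,4],[50,0]]
[[47,4],[48,11],[50,0]]
[[47,4],[48,11],[50,0]]
[[16,4],[23,0],[47,4],[48,11],[50,0]]
[[16,10],[24,0],[47,4],[48,11],[50,0]]
[[16,10],[24,0],[47,4],[48,11],[50,0]]
[[16,10],[24,1],[28,0],[47,4],[48,11],[50,0]]
[[16,10],[24,1],[28,0],[47,4],[48,11],[50,0]]
[[16,10],[24,1],[28,0],[47,4],[48,11],[50,0]]
[[16,10],[24,1],[28,0],[46,4],[48,11],[50,0]]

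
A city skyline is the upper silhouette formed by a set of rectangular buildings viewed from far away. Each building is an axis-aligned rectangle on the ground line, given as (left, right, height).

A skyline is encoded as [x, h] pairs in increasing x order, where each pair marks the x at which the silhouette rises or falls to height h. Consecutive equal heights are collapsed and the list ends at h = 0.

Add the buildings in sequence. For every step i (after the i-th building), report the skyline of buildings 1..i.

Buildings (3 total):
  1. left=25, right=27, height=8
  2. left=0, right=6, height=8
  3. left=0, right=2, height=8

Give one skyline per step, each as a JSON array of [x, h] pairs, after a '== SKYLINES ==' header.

== SKYLINES ==
[[25,8],[27,0]]
[[0,8],[6,0],[25,8],[27,0]]
[[0,8],[6,0],[25,8],[27,0]]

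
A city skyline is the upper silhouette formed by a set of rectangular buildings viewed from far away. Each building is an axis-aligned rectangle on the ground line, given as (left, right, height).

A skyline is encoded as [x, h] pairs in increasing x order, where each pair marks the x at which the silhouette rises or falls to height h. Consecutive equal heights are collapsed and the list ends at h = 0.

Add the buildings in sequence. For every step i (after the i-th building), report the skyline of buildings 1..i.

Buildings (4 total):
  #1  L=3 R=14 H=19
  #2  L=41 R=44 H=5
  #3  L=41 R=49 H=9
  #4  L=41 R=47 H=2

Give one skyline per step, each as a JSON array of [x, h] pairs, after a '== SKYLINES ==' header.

== SKYLINES ==
[[3,19],[14,0]]
[[3,19],[14,0],[41,5],[44,0]]
[[3,19],[14,0],[41,9],[49,0]]
[[3,19],[14,0],[41,9],[49,0]]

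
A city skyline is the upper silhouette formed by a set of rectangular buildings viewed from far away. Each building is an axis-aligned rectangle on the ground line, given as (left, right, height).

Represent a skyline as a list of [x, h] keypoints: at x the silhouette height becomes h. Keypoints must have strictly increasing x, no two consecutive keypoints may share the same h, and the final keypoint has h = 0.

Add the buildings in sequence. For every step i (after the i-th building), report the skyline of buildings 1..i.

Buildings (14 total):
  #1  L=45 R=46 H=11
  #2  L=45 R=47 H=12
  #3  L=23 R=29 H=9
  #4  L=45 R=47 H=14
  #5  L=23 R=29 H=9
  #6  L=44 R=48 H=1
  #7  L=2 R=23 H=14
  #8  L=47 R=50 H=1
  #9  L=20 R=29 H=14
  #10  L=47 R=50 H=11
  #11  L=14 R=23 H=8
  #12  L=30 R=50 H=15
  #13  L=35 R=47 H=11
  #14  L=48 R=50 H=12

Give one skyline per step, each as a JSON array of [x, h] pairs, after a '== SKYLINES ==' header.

== SKYLINES ==
[[45,11],[46,0]]
[[45,12],[47,0]]
[[23,9],[29,0],[45,12],[47,0]]
[[23,9],[29,0],[45,14],[47,0]]
[[23,9],[29,0],[45,14],[47,0]]
[[23,9],[29,0],[44,1],[45,14],[47,1],[48,0]]
[[2,14],[23,9],[29,0],[44,1],[45,14],[47,1],[48,0]]
[[2,14],[23,9],[29,0],[44,1],[45,14],[47,1],[50,0]]
[[2,14],[29,0],[44,1],[45,14],[47,1],[50,0]]
[[2,14],[29,0],[44,1],[45,14],[47,11],[50,0]]
[[2,14],[29,0],[44,1],[45,14],[47,11],[50,0]]
[[2,14],[29,0],[30,15],[50,0]]
[[2,14],[29,0],[30,15],[50,0]]
[[2,14],[29,0],[30,15],[50,0]]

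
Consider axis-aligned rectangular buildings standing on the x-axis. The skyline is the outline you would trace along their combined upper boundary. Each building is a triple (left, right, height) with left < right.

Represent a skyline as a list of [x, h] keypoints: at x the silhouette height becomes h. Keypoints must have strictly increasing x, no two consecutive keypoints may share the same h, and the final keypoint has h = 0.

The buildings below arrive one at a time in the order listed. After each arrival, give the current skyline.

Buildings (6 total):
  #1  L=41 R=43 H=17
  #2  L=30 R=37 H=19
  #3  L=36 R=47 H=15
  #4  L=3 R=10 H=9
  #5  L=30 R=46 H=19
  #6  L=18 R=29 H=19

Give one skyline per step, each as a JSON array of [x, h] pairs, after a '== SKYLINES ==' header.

== SKYLINES ==
[[41,17],[43,0]]
[[30,19],[37,0],[41,17],[43,0]]
[[30,19],[37,15],[41,17],[43,15],[47,0]]
[[3,9],[10,0],[30,19],[37,15],[41,17],[43,15],[47,0]]
[[3,9],[10,0],[30,19],[46,15],[47,0]]
[[3,9],[10,0],[18,19],[29,0],[30,19],[46,15],[47,0]]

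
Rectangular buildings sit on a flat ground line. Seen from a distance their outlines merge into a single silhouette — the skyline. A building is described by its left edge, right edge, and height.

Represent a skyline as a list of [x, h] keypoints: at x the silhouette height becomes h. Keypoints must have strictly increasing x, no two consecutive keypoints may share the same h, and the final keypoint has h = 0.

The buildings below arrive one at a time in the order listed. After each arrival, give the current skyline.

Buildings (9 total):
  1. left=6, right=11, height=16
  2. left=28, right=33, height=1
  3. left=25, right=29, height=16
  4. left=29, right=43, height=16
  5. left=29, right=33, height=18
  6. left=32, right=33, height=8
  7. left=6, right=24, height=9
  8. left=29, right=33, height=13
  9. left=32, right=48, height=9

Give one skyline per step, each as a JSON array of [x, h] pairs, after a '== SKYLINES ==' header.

== SKYLINES ==
[[6,16],[11,0]]
[[6,16],[11,0],[28,1],[33,0]]
[[6,16],[11,0],[25,16],[29,1],[33,0]]
[[6,16],[11,0],[25,16],[43,0]]
[[6,16],[11,0],[25,16],[29,18],[33,16],[43,0]]
[[6,16],[11,0],[25,16],[29,18],[33,16],[43,0]]
[[6,16],[11,9],[24,0],[25,16],[29,18],[33,16],[43,0]]
[[6,16],[11,9],[24,0],[25,16],[29,18],[33,16],[43,0]]
[[6,16],[11,9],[24,0],[25,16],[29,18],[33,16],[43,9],[48,0]]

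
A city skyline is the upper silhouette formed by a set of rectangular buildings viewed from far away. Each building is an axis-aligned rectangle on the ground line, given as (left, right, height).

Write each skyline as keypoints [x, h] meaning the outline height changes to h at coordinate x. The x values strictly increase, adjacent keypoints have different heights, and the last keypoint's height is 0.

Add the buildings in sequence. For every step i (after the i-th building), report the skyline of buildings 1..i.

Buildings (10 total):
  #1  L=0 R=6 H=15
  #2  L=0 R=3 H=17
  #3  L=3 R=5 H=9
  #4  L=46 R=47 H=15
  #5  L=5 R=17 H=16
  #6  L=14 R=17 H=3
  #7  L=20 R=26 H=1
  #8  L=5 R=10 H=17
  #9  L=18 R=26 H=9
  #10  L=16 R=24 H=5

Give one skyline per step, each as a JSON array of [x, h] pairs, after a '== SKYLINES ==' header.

== SKYLINES ==
[[0,15],[6,0]]
[[0,17],[3,15],[6,0]]
[[0,17],[3,15],[6,0]]
[[0,17],[3,15],[6,0],[46,15],[47,0]]
[[0,17],[3,15],[5,16],[17,0],[46,15],[47,0]]
[[0,17],[3,15],[5,16],[17,0],[46,15],[47,0]]
[[0,17],[3,15],[5,16],[17,0],[20,1],[26,0],[46,15],[47,0]]
[[0,17],[3,15],[5,17],[10,16],[17,0],[20,1],[26,0],[46,15],[47,0]]
[[0,17],[3,15],[5,17],[10,16],[17,0],[18,9],[26,0],[46,15],[47,0]]
[[0,17],[3,15],[5,17],[10,16],[17,5],[18,9],[26,0],[46,15],[47,0]]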